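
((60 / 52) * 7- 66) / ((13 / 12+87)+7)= -9036 / 14833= -0.61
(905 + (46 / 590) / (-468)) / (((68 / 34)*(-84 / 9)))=-124944277 / 2577120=-48.48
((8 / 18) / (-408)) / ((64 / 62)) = -31 / 29376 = -0.00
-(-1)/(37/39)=39/37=1.05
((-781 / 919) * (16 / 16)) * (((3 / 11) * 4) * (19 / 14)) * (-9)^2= -655614 / 6433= -101.91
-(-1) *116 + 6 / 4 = 235 / 2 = 117.50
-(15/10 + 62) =-127/2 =-63.50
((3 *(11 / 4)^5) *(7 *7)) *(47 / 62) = 1112701359 / 63488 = 17526.17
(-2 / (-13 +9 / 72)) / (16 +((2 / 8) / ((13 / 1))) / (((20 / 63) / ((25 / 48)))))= 53248 / 5495359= 0.01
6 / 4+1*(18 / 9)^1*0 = 3 / 2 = 1.50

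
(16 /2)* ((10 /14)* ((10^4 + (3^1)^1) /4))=14290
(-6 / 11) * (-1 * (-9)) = -54 / 11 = -4.91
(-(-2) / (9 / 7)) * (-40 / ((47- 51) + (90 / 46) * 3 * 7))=-12880 / 7677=-1.68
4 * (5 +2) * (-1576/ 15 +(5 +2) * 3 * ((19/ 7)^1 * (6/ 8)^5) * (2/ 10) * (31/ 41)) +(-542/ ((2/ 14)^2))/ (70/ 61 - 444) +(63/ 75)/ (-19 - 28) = -1411579022065751/ 499737388800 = -2824.64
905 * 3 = 2715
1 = 1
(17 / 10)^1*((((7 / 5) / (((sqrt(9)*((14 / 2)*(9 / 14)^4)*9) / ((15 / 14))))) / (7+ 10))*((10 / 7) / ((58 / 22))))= 4312 / 1712421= 0.00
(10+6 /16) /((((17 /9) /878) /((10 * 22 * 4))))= 72145260 /17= 4243838.82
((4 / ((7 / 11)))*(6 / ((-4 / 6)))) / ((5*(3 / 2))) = -264 / 35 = -7.54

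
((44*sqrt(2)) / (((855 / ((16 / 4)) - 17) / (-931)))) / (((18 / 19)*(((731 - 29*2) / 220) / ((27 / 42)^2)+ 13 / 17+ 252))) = -1.19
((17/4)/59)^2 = 0.01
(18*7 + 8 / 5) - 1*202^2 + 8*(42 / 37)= -7523454 / 185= -40667.32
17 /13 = 1.31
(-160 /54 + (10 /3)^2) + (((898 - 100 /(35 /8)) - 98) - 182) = 114022 /189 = 603.29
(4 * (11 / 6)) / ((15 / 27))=66 / 5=13.20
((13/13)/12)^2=1/144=0.01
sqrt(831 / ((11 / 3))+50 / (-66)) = sqrt(245982) / 33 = 15.03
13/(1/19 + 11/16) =3952/225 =17.56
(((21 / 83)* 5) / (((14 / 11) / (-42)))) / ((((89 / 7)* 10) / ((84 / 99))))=-2058 / 7387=-0.28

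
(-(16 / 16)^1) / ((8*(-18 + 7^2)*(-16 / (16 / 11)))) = 1 / 2728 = 0.00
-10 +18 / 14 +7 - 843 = -5913 / 7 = -844.71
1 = 1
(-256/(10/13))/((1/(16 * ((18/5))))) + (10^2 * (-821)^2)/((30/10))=1683664804/75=22448864.05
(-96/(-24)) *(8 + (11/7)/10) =1142/35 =32.63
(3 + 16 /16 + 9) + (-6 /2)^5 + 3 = -227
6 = 6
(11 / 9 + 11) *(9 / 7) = 110 / 7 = 15.71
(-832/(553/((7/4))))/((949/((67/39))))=-1072/224913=-0.00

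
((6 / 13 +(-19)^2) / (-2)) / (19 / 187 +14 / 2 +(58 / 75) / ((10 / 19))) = -329517375 / 15626962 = -21.09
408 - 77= 331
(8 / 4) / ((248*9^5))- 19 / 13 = -139119431 / 95186988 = -1.46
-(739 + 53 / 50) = -37003 / 50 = -740.06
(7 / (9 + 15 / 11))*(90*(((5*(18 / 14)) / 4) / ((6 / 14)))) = 17325 / 76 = 227.96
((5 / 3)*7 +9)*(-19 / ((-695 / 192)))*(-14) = -1055488 / 695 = -1518.69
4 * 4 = 16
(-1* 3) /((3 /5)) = -5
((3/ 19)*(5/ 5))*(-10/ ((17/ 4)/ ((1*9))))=-1080/ 323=-3.34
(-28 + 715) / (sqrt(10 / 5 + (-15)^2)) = 687* sqrt(227) / 227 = 45.60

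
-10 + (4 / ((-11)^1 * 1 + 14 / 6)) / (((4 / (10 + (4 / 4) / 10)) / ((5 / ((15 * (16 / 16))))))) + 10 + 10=2499 / 260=9.61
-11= -11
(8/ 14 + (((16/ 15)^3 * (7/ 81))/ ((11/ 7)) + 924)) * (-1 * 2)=-38927035856/ 21049875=-1849.28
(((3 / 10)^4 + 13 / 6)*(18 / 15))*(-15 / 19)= -2.06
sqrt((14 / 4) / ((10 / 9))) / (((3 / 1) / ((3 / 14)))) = 3 * sqrt(35) / 140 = 0.13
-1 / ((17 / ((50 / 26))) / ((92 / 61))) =-2300 / 13481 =-0.17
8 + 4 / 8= 17 / 2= 8.50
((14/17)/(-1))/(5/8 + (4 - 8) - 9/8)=0.18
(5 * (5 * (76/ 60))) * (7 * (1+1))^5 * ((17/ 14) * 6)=124083680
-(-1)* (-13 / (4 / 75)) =-243.75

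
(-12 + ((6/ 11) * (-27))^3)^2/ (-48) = -379407421875/ 1771561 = -214165.60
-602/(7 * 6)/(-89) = 43/267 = 0.16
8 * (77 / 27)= 22.81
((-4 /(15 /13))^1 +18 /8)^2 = 5329 /3600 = 1.48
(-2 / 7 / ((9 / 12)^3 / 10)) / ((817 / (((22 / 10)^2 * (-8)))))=247808 / 772065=0.32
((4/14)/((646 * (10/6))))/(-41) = -0.00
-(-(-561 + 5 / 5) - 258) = -302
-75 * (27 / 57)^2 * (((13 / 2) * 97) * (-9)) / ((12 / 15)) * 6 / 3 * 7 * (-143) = -345070600875 / 1444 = -238968560.16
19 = 19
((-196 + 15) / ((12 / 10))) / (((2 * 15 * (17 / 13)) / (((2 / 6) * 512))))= -301184 / 459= -656.17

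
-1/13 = -0.08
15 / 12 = 5 / 4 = 1.25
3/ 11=0.27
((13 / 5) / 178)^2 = 169 / 792100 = 0.00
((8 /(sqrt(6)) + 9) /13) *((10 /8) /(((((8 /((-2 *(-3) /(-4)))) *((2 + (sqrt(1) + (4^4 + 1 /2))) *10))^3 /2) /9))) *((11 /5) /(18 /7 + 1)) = -6237 /1723144217600000 -231 *sqrt(6) /430786054400000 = -0.00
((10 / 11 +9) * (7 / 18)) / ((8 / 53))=40439 / 1584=25.53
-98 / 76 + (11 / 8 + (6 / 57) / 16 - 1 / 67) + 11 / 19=3341 / 5092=0.66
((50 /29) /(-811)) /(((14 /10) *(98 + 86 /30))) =-0.00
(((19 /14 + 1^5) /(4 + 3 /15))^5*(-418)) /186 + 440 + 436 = 736301008302649 /840646341024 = 875.87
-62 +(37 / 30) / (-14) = -26077 / 420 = -62.09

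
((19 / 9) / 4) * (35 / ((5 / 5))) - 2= 593 / 36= 16.47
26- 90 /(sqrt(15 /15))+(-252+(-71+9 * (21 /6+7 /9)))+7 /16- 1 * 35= -6129 /16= -383.06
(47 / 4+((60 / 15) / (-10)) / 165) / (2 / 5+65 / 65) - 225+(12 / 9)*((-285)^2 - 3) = 499326787 / 4620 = 108079.39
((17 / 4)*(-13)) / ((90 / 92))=-5083 / 90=-56.48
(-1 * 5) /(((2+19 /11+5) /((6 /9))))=-55 /144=-0.38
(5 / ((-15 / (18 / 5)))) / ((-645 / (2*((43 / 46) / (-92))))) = -1 / 26450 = -0.00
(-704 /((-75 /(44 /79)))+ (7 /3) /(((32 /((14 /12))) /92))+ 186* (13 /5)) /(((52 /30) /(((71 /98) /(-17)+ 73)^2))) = 298108481759884031 /195462583680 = 1525143.46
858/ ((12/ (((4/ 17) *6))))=1716/ 17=100.94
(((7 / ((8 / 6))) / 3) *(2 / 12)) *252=147 / 2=73.50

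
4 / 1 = 4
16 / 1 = 16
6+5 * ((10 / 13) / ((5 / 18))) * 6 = 1158 / 13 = 89.08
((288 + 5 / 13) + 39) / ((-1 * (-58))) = 2128 / 377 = 5.64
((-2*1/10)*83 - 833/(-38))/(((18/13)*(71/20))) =4381/4047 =1.08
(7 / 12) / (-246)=-7 / 2952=-0.00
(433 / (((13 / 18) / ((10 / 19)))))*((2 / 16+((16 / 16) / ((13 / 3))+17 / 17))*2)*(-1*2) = -5494770 / 3211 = -1711.23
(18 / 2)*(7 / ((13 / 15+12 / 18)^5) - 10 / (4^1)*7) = -1931766795 / 12872686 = -150.07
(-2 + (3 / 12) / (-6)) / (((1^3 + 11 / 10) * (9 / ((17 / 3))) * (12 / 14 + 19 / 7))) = -833 / 4860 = -0.17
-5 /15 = -1 /3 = -0.33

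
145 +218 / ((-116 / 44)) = 1807 / 29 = 62.31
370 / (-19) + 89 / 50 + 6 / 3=-14909 / 950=-15.69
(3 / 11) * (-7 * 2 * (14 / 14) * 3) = -126 / 11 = -11.45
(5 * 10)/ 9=50/ 9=5.56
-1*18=-18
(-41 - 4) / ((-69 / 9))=135 / 23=5.87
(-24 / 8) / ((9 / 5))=-1.67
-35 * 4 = -140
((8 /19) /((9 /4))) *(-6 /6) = -32 /171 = -0.19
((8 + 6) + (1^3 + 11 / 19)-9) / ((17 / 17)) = 125 / 19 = 6.58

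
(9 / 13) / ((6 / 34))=51 / 13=3.92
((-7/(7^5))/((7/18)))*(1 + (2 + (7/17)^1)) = -1044/285719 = -0.00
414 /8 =207 /4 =51.75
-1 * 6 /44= -3 /22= -0.14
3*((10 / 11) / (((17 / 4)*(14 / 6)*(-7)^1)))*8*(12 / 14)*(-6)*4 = 414720 / 64141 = 6.47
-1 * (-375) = 375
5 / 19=0.26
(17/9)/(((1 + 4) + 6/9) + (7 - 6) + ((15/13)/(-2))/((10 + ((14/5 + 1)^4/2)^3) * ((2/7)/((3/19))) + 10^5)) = 3249004671042520013/11467074848136054090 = 0.28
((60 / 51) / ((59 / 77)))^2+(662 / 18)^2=110411451649 / 81486729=1354.96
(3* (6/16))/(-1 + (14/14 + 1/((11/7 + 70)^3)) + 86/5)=5658817545/86517046408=0.07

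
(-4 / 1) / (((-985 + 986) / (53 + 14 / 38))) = -4056 / 19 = -213.47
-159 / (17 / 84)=-785.65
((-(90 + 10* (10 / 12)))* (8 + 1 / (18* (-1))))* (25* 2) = -1054625 / 27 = -39060.19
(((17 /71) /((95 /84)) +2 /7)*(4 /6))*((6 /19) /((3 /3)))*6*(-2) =-1127328 /897085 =-1.26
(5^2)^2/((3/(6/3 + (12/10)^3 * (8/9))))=2210/3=736.67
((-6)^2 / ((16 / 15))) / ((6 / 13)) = 585 / 8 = 73.12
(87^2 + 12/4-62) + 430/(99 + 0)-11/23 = 17109071/2277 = 7513.87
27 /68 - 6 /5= -273 /340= -0.80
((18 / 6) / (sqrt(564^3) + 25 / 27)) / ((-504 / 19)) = 4275 / 7324076387656 - 650997*sqrt(141) / 915509548457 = -0.00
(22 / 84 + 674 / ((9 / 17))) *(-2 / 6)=-160445 / 378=-424.46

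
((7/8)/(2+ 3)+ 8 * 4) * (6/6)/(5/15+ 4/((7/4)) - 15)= -2079/800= -2.60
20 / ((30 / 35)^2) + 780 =7265 / 9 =807.22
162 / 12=27 / 2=13.50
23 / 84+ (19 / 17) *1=1.39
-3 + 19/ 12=-17/ 12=-1.42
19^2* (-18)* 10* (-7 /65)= 90972 /13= 6997.85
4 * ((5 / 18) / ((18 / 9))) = 5 / 9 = 0.56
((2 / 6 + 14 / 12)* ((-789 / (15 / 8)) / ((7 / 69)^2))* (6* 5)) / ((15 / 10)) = -60102864 / 49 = -1226589.06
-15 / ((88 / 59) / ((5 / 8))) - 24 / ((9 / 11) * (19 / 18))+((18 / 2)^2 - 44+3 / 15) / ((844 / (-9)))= -34.47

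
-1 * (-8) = 8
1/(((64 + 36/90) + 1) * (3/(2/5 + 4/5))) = 2/327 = 0.01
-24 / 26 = -12 / 13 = -0.92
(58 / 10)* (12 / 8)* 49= 426.30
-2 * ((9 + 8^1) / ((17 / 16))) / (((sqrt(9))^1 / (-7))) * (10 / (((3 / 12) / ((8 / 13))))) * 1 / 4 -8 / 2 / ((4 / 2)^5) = 143321 / 312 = 459.36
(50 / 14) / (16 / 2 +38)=25 / 322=0.08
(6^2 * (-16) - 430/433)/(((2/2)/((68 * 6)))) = -101933904/433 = -235413.17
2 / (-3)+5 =13 / 3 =4.33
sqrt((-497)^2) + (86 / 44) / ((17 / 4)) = 93025 / 187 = 497.46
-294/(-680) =147/340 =0.43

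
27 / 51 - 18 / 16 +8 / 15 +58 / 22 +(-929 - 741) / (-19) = 38572297 / 426360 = 90.47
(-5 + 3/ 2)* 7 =-49/ 2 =-24.50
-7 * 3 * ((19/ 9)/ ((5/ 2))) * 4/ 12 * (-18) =532/ 5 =106.40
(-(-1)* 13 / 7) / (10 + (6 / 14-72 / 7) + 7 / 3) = 3 / 4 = 0.75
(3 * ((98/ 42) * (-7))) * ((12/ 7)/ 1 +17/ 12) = -1841/ 12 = -153.42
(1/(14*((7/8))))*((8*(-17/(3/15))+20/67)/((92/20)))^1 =-39600/3283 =-12.06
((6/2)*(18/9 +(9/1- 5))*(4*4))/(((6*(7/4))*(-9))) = -64/21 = -3.05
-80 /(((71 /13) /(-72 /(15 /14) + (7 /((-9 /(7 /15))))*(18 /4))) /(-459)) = -32858280 /71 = -462792.68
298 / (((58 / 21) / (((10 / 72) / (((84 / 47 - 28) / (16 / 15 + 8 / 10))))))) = -49021 / 45936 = -1.07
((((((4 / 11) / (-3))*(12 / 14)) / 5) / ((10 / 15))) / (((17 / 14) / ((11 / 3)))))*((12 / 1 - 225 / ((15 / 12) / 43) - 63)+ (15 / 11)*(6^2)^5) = -426779736 / 55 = -7759631.56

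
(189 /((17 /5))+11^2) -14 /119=3000 /17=176.47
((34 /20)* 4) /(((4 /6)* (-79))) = -51 /395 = -0.13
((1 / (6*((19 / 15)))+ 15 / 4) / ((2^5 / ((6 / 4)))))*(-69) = -61065 / 4864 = -12.55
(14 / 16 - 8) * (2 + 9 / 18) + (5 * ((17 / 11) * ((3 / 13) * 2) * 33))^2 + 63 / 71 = 2656013037 / 191984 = 13834.55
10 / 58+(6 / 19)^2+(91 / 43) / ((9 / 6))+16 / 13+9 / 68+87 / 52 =1408492430 / 298460721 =4.72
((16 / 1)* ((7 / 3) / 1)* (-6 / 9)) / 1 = -224 / 9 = -24.89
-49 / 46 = -1.07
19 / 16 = 1.19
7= 7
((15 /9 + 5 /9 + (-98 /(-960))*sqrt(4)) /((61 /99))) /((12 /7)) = 134519 /58560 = 2.30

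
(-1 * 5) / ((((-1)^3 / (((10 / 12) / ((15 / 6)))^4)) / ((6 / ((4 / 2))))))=5 / 27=0.19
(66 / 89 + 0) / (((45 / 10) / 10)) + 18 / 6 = 1241 / 267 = 4.65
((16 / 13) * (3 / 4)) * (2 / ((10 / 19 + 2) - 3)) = -152 / 39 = -3.90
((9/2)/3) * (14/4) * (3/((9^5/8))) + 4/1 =26258/6561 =4.00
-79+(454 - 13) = 362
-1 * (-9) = 9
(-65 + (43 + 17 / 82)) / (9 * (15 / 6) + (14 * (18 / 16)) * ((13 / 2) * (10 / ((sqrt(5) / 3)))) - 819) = -325234 * sqrt(5) / 30421467 - 421732 / 30421467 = -0.04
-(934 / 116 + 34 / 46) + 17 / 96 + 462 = 453.39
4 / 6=2 / 3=0.67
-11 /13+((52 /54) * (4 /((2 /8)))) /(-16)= -635 /351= -1.81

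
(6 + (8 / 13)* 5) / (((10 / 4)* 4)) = 59 / 65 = 0.91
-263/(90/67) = -17621/90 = -195.79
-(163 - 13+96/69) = -3482/23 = -151.39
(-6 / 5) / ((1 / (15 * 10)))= -180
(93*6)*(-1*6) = -3348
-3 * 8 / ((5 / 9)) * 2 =-432 / 5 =-86.40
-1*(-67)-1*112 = -45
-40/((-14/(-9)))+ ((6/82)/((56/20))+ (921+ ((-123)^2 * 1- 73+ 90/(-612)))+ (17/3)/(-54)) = 12607685803/790398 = 15951.06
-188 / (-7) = 188 / 7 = 26.86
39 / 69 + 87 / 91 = 3184 / 2093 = 1.52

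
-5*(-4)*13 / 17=260 / 17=15.29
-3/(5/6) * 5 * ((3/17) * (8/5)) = -432/85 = -5.08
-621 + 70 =-551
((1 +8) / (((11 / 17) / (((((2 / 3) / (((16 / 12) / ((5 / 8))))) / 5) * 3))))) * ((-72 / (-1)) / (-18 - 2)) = -9.39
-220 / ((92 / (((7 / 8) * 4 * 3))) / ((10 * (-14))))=80850 / 23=3515.22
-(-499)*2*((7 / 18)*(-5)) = -17465 / 9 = -1940.56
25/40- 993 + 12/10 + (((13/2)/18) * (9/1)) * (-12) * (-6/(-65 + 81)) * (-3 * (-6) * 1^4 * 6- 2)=22363/40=559.08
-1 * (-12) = 12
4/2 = 2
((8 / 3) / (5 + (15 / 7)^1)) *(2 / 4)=14 / 75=0.19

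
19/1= 19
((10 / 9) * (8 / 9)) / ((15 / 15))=80 / 81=0.99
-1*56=-56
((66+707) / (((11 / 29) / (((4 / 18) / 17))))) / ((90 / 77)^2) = 12082763 / 619650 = 19.50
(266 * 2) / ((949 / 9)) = 4788 / 949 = 5.05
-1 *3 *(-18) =54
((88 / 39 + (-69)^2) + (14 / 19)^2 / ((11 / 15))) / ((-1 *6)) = -737795417 / 929214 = -794.00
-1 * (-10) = 10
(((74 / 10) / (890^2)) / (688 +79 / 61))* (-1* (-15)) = 6771 / 33305428700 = 0.00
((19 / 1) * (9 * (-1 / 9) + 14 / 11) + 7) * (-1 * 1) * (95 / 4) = -6365 / 22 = -289.32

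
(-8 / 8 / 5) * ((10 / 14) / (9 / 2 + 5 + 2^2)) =-2 / 189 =-0.01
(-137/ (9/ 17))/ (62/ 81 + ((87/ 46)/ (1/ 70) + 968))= -482103/ 2051455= -0.24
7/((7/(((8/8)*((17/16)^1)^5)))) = 1419857/1048576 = 1.35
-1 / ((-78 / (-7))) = -7 / 78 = -0.09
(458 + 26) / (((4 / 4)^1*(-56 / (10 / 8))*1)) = -605 / 56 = -10.80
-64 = -64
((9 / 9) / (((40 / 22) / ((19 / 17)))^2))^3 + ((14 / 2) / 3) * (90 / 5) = 64965130119990241 / 1544804416000000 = 42.05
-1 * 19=-19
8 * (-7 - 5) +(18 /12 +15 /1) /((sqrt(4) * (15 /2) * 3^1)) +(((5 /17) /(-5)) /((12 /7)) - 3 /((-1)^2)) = -33547 /340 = -98.67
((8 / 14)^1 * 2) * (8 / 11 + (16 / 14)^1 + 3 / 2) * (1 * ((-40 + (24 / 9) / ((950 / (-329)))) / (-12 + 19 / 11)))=40354672 / 2630075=15.34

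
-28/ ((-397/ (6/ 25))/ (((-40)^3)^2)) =27525120000/ 397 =69332795.97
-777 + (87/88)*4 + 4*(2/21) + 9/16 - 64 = -3090233/3696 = -836.10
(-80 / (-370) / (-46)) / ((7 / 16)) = -64 / 5957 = -0.01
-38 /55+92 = 5022 /55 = 91.31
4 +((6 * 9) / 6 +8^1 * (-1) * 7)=-43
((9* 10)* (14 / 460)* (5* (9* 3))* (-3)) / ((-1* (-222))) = -8505 / 1702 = -5.00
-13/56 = -0.23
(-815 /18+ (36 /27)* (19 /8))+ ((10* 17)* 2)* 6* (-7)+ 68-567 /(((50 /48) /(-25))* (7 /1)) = -110791 /9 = -12310.11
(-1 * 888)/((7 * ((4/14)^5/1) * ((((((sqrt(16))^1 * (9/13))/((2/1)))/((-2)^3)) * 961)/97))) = 112023457/2883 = 38856.56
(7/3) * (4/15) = 28/45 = 0.62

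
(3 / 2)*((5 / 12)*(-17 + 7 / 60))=-10.55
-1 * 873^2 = -762129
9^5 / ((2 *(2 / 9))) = 531441 / 4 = 132860.25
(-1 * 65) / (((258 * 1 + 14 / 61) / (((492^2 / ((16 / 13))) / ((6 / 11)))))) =-259941435 / 2864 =-90761.67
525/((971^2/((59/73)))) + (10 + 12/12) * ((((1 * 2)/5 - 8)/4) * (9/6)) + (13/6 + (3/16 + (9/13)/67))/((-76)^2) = -2605214824612639997/83103229472190720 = -31.35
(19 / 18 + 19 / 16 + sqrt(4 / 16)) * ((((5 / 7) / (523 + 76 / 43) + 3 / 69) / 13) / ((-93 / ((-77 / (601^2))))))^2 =39145299875 / 228293906332804676779075609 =0.00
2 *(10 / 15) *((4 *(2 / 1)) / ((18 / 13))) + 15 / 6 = 551 / 54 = 10.20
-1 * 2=-2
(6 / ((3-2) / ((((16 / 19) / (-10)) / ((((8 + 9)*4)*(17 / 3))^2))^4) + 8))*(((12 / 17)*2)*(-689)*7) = -569586654 / 134758472711611616805388632787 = -0.00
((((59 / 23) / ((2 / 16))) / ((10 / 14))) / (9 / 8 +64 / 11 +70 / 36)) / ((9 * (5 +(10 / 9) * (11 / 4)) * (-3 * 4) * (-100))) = 109032 / 2934383125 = 0.00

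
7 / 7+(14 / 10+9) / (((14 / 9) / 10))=475 / 7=67.86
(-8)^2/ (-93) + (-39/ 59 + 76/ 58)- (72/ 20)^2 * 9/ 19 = -466938643/ 75583425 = -6.18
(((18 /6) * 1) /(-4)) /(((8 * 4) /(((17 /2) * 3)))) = -153 /256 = -0.60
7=7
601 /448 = 1.34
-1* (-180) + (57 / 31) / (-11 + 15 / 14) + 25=882547 / 4309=204.81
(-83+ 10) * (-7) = 511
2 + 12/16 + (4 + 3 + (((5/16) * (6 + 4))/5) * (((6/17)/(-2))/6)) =2647/272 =9.73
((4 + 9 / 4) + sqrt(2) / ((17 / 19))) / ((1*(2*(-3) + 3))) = -2.61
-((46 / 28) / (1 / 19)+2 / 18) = -3947 / 126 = -31.33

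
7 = 7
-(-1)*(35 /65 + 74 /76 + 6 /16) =1.89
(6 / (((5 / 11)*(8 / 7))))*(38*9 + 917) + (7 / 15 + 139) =176171 / 12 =14680.92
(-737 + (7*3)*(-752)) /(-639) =16529 /639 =25.87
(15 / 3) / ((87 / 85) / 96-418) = -13600 / 1136931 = -0.01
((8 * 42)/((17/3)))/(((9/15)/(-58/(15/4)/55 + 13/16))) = 49091/935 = 52.50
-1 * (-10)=10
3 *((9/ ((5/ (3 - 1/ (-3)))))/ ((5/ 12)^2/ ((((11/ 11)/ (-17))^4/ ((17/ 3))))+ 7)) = 7776/ 35499449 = 0.00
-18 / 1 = -18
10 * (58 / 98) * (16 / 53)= 4640 / 2597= 1.79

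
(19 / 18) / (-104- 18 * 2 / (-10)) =-95 / 9036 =-0.01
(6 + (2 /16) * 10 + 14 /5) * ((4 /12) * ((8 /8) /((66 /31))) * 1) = 2077 /1320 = 1.57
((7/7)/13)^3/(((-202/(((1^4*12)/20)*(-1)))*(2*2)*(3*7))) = 1/62131160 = 0.00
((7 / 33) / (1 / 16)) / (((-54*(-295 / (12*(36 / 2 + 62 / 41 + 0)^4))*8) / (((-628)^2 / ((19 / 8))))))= 7236977950720000000 / 940800390057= 7692362.83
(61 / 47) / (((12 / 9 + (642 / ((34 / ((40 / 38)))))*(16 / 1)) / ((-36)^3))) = -189.61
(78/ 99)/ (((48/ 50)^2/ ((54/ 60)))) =1625/ 2112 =0.77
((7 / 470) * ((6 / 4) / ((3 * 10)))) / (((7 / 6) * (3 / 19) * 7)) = 19 / 32900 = 0.00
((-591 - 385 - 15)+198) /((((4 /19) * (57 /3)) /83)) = -65819 /4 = -16454.75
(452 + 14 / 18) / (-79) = -4075 / 711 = -5.73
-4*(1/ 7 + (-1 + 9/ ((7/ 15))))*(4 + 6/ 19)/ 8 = -39.77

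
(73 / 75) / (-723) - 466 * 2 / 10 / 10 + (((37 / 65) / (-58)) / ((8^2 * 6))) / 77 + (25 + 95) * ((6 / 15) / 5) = 22457736577 / 80593793280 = 0.28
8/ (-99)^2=8/ 9801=0.00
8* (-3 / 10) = -12 / 5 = -2.40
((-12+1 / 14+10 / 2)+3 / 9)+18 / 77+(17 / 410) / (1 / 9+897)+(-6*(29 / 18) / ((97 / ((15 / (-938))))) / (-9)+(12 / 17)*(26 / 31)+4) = -1263975419349473 / 714282982611660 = -1.77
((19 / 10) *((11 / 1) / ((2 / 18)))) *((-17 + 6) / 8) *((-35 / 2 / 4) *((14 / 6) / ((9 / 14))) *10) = 3942785 / 96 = 41070.68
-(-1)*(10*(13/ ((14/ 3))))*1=195/ 7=27.86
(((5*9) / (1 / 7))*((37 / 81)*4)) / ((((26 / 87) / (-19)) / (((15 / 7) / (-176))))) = 509675 / 1144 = 445.52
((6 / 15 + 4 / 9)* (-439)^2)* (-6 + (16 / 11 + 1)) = -95204174 / 165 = -576994.99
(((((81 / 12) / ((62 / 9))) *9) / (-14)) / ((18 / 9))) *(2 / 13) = -2187 / 45136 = -0.05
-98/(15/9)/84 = -0.70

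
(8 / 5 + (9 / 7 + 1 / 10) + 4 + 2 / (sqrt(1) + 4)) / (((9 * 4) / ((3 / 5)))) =0.12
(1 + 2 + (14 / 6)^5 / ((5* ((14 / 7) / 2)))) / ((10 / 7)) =71582 / 6075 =11.78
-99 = -99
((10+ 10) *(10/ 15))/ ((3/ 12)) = 160/ 3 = 53.33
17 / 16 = 1.06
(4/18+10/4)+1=67/18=3.72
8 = 8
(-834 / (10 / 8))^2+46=11130046 / 25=445201.84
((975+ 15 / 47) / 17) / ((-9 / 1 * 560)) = -191 / 16779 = -0.01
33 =33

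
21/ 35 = 3/ 5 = 0.60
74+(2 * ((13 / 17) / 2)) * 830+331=17675 / 17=1039.71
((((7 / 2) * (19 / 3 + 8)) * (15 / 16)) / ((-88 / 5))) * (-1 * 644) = 1211525 / 704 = 1720.92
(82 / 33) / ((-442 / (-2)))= 82 / 7293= 0.01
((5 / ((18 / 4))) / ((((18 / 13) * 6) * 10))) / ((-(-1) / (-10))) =-65 / 486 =-0.13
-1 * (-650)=650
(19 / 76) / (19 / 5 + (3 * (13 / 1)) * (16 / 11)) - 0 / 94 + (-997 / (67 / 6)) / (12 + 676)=-9640129 / 76726792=-0.13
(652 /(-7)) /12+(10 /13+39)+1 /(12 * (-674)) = 7852519 /245336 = 32.01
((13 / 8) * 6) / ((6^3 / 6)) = 13 / 48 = 0.27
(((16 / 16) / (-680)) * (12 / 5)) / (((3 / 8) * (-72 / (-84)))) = -14 / 1275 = -0.01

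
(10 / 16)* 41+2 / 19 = 3911 / 152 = 25.73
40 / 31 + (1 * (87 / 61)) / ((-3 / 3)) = -257 / 1891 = -0.14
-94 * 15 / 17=-1410 / 17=-82.94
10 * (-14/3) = -140/3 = -46.67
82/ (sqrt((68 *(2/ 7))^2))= 4.22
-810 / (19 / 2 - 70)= 1620 / 121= 13.39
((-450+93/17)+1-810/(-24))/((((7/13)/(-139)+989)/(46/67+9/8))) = -48891845405/65136803968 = -0.75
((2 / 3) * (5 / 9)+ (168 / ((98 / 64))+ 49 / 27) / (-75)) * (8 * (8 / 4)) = -253264 / 14175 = -17.87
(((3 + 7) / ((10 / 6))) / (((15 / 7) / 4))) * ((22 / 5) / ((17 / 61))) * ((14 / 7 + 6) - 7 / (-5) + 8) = 6538224 / 2125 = 3076.81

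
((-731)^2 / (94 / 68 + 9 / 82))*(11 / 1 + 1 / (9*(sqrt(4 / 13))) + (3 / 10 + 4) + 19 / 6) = 372449617*sqrt(13) / 18720 + 103168543909 / 15600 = 6685103.57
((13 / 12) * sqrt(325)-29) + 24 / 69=-659 / 23 + 65 * sqrt(13) / 12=-9.12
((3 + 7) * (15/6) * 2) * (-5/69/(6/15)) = -9.06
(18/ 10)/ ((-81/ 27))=-0.60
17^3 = 4913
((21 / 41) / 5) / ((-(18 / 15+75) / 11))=-77 / 5207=-0.01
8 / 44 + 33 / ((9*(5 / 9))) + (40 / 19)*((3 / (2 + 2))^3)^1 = 64121 / 8360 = 7.67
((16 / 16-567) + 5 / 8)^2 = 20457529 / 64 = 319648.89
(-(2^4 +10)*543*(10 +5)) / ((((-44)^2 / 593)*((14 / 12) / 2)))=-188369415 / 1694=-111198.00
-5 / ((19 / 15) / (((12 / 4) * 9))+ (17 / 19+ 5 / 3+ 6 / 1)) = -38475 / 66241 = -0.58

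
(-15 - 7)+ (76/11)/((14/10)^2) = -9958/539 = -18.47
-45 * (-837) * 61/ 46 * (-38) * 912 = -39812206320/ 23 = -1730965492.17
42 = 42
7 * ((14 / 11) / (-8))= -49 / 44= -1.11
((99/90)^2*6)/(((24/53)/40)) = 641.30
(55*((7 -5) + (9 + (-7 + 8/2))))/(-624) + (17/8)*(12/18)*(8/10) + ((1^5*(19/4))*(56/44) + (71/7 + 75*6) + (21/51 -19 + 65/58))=449.15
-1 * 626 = -626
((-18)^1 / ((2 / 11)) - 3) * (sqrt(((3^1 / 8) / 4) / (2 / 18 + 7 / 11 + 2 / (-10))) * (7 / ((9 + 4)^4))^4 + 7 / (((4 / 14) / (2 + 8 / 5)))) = -44982 / 5 - 367353 * sqrt(89430) / 721311604354566947644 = -8996.40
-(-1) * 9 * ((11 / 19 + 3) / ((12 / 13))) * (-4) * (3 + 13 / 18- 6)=18122 / 57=317.93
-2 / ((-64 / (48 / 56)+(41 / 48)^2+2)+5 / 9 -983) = 1536 / 809765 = 0.00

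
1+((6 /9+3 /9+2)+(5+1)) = 10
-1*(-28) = 28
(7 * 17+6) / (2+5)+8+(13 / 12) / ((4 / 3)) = 26.67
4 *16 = 64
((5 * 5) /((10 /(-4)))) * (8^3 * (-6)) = 30720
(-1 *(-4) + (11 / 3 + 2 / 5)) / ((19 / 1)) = 121 / 285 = 0.42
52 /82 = 26 /41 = 0.63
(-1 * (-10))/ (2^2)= 5/ 2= 2.50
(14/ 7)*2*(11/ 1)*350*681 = 10487400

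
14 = 14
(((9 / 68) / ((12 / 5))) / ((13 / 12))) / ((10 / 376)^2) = 79524 / 1105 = 71.97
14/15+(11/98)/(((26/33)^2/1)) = 1107157/993720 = 1.11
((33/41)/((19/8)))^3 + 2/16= 619927091/3781833112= 0.16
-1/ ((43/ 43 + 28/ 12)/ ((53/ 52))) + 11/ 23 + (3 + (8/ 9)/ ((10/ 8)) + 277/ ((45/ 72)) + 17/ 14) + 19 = 352099613/ 753480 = 467.30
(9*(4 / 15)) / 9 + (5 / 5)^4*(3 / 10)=17 / 30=0.57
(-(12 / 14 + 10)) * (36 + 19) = -4180 / 7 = -597.14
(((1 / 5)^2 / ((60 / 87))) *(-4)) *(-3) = 87 / 125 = 0.70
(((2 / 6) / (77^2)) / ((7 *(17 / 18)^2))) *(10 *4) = 4320 / 11994367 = 0.00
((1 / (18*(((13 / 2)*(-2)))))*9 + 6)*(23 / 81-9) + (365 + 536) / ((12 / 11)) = 3259901 / 4212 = 773.96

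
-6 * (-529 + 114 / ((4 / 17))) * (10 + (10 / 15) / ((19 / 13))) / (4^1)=13261 / 19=697.95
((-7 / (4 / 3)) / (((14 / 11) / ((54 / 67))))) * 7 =-6237 / 268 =-23.27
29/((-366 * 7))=-0.01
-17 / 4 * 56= -238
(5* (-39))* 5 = -975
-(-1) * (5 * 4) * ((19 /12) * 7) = 665 /3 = 221.67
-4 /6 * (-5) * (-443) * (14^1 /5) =-12404 /3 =-4134.67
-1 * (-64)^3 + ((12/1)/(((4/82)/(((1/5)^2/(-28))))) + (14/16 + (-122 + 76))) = 366937933/1400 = 262098.52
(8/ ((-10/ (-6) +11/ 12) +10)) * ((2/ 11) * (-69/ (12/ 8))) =-8832/ 1661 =-5.32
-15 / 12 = -5 / 4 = -1.25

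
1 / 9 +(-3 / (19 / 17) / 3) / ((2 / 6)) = -440 / 171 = -2.57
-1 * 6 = -6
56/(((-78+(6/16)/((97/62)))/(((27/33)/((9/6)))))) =-43456/110627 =-0.39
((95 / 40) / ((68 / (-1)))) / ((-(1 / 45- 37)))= -855 / 905216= -0.00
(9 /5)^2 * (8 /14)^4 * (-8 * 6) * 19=-18911232 /60025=-315.06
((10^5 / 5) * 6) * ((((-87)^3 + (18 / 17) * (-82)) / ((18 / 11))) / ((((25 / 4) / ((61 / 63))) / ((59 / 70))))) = -15759627125440 / 2499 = -6306373399.54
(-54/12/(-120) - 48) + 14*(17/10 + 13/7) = 147/80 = 1.84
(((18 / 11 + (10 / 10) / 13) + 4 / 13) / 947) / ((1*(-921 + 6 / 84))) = -4046 / 1745982953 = -0.00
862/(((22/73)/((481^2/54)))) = 7279311143/594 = 12254732.56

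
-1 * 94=-94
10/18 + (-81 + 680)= 5396/9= 599.56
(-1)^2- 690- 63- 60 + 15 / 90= -4871 / 6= -811.83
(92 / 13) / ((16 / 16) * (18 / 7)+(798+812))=161 / 36686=0.00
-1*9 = -9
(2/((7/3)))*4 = 24/7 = 3.43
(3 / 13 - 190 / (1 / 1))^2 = 6086089 / 169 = 36012.36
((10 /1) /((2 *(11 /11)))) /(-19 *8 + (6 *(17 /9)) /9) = -27 /814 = -0.03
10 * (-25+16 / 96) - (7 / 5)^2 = -18772 / 75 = -250.29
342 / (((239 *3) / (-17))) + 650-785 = -34203 / 239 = -143.11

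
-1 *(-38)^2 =-1444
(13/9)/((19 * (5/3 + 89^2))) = 0.00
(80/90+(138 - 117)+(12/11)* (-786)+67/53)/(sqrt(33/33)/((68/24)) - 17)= 74418860/1484901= 50.12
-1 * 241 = -241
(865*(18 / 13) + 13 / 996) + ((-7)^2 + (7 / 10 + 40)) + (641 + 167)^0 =83411363 / 64740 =1288.41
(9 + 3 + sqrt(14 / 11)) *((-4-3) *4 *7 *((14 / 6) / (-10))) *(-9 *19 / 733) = -140.06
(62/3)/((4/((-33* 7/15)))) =-2387/30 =-79.57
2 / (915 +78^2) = 2 / 6999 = 0.00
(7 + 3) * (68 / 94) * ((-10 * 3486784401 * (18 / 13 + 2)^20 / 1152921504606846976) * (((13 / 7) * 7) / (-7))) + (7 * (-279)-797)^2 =477751552035587915226762503947280425 / 63041932562729765491537739776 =7578313.87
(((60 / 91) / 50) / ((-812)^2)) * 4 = 3 / 37500190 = 0.00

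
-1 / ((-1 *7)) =1 / 7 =0.14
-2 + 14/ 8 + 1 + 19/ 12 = 7/ 3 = 2.33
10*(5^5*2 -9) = 62410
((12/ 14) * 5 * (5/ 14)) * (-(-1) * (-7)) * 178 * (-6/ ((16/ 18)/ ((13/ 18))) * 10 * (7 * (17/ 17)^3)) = 1301625/ 2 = 650812.50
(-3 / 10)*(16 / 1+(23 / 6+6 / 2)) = -137 / 20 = -6.85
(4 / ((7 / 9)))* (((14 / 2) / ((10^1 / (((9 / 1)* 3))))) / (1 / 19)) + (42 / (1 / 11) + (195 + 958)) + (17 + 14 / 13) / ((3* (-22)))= 14849947 / 4290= 3461.53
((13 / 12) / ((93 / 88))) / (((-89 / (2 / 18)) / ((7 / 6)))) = -1001 / 670437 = -0.00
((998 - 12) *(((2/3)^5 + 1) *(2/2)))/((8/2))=135575/486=278.96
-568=-568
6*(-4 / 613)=-0.04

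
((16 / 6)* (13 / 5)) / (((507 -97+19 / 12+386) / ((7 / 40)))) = 364 / 239275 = 0.00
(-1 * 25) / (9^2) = -25 / 81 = -0.31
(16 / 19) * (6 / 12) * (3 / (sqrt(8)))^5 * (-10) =-1215 * sqrt(2) / 304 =-5.65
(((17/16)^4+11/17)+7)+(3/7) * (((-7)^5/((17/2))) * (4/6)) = -556.02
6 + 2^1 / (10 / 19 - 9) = 928 / 161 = 5.76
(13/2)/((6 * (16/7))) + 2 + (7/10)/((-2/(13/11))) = 2.06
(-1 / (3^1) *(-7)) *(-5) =-11.67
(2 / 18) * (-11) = -11 / 9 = -1.22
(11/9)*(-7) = -77/9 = -8.56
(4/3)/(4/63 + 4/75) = 525/46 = 11.41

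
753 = 753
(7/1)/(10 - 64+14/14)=-7/53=-0.13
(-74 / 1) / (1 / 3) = -222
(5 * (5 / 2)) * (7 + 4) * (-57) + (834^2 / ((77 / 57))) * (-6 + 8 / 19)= -443580591 / 154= -2880393.45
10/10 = 1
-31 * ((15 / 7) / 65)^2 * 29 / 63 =-899 / 57967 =-0.02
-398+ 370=-28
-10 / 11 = -0.91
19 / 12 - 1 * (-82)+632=8587 / 12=715.58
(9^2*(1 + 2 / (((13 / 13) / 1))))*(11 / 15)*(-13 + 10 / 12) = -21681 / 10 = -2168.10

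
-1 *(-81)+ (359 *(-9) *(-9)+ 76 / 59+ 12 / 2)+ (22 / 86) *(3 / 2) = 29167.67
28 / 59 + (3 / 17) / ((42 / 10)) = 3627 / 7021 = 0.52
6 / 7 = 0.86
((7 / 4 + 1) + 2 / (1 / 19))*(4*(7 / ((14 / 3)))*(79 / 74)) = 38631 / 148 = 261.02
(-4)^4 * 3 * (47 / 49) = 36096 / 49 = 736.65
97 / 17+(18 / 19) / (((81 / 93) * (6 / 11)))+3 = 31105 / 2907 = 10.70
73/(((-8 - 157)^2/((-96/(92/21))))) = -0.06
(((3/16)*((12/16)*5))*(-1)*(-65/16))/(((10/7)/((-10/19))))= -20475/19456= -1.05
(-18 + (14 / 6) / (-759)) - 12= -68317 / 2277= -30.00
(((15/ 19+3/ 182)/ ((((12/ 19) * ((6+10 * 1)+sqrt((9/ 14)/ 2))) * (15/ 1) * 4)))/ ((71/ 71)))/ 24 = 929/ 16752060 -929 * sqrt(7)/ 1250820480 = 0.00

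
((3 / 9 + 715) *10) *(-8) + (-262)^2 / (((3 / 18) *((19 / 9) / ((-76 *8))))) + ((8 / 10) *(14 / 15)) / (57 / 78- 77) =-17649799376656 / 148725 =-118674058.68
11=11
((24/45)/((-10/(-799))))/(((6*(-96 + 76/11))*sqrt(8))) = -0.03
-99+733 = 634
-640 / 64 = -10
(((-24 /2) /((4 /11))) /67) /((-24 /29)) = 0.60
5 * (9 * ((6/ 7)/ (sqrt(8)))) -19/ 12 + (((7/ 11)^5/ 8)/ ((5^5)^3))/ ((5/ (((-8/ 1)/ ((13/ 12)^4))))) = -13335536897129426260049/ 8422444356079101562500 + 135 * sqrt(2)/ 14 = 12.05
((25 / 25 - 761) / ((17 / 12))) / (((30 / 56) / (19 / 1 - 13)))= -102144 / 17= -6008.47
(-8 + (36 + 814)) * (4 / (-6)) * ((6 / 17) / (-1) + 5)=-133036 / 51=-2608.55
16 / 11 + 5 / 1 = 71 / 11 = 6.45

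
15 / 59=0.25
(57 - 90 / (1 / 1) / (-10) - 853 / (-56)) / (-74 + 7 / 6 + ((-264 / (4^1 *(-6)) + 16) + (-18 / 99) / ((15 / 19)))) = -250195 / 141876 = -1.76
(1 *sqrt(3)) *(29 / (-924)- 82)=-75797 *sqrt(3) / 924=-142.08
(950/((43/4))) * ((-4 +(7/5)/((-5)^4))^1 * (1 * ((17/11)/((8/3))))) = -12105717/59125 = -204.75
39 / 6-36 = -59 / 2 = -29.50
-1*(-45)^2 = -2025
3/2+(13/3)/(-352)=1571/1056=1.49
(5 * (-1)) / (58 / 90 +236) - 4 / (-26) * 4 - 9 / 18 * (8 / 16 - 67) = 18741189 / 553748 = 33.84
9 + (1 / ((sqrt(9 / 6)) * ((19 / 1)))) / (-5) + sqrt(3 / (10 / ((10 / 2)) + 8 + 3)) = -sqrt(6) / 285 + sqrt(39) / 13 + 9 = 9.47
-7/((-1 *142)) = 7/142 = 0.05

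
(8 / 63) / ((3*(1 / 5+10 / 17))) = 680 / 12663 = 0.05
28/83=0.34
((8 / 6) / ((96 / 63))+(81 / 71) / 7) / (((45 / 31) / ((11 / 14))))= 1407307 / 2504880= 0.56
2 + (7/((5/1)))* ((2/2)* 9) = 73/5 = 14.60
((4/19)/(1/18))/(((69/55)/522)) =689040/437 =1576.75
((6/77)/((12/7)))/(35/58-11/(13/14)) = -377/93247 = -0.00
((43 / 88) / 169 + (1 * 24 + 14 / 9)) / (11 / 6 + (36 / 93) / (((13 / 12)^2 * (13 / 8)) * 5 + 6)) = 172542303839 / 12544844988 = 13.75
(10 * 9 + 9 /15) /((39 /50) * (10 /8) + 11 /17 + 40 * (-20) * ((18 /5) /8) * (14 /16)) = -61608 /213097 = -0.29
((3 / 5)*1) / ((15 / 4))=4 / 25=0.16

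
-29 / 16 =-1.81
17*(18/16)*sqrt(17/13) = 153*sqrt(221)/104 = 21.87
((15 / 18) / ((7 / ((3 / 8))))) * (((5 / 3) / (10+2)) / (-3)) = -25 / 12096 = -0.00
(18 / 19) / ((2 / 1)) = 9 / 19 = 0.47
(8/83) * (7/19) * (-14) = -784/1577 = -0.50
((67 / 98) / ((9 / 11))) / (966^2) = 737 / 823043592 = 0.00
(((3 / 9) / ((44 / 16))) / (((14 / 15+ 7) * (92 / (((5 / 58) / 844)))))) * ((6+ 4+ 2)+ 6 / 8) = 75 / 346775968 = 0.00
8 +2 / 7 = 58 / 7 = 8.29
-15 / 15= -1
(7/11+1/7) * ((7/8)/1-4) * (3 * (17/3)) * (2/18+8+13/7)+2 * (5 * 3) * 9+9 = -216107/1617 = -133.65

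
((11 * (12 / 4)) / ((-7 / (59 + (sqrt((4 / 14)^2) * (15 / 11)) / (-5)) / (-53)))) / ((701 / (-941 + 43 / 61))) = -19747.67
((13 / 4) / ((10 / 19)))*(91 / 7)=3211 / 40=80.28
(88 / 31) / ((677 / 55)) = 0.23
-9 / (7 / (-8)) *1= 72 / 7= 10.29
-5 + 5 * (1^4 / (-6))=-5.83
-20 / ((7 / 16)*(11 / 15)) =-4800 / 77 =-62.34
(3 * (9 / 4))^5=14348907 / 1024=14012.60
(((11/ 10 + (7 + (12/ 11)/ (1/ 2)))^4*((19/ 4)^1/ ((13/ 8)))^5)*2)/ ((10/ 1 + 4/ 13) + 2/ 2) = 421829.47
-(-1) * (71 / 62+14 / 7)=195 / 62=3.15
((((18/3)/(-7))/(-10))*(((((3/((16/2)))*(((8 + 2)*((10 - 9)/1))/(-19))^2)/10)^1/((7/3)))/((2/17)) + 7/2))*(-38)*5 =-214563/3724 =-57.62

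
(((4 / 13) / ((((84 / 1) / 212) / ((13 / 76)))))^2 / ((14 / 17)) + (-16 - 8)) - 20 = -98020063 / 2228814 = -43.98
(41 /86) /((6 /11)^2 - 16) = -0.03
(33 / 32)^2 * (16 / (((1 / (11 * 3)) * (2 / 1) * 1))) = 35937 / 128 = 280.76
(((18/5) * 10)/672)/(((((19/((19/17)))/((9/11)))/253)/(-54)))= -16767/476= -35.22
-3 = -3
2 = 2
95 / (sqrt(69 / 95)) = 95 * sqrt(6555) / 69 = 111.47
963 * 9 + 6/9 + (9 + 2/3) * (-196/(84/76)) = 62581/9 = 6953.44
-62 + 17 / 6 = -355 / 6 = -59.17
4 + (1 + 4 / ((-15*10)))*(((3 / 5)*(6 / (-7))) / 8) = 13781 / 3500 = 3.94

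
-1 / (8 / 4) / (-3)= 1 / 6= 0.17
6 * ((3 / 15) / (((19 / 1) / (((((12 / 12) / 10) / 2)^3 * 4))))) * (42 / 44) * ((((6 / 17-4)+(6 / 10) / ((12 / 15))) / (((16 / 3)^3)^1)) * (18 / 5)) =-3015873 / 1455308800000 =-0.00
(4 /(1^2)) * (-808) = -3232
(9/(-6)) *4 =-6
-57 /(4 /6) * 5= -427.50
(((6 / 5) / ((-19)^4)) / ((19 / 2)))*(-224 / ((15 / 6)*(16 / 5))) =-336 / 12380495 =-0.00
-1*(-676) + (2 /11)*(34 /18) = 66958 /99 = 676.34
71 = 71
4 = 4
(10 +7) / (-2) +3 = -11 / 2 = -5.50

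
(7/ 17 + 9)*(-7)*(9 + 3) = -13440/ 17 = -790.59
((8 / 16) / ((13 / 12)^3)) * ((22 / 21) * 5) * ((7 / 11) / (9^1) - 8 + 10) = 65600 / 15379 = 4.27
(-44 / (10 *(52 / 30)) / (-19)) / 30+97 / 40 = 24003 / 9880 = 2.43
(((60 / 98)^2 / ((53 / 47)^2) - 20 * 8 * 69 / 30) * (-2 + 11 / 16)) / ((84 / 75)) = 46499145225 / 107910544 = 430.90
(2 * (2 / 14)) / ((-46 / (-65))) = 65 / 161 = 0.40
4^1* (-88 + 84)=-16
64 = 64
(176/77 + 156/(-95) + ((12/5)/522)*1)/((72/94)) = 881297/1041390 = 0.85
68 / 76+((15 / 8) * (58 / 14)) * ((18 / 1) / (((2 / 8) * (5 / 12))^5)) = 947679732359 / 83125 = 11400658.43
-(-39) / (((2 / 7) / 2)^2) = 1911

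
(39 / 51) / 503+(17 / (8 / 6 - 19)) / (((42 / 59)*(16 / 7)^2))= -59683803 / 232039936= -0.26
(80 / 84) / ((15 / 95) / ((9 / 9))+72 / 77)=4180 / 4797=0.87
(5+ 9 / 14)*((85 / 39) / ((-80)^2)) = 1343 / 698880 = 0.00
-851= -851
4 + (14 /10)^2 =149 /25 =5.96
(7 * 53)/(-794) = -371/794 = -0.47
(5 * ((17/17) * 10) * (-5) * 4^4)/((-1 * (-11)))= -64000/11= -5818.18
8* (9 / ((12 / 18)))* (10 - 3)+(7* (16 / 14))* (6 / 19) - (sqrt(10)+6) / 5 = 71946 / 95 - sqrt(10) / 5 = 756.69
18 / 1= 18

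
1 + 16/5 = 21/5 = 4.20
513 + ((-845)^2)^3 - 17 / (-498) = 181288224859305536741 / 498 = 364032580038766138.03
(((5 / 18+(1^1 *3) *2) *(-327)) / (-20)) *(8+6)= 86219 / 60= 1436.98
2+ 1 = 3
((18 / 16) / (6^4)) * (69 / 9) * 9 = 23 / 384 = 0.06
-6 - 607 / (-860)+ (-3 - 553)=-482713 / 860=-561.29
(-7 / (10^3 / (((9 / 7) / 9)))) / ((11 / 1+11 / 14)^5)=-67228 / 15287262890625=-0.00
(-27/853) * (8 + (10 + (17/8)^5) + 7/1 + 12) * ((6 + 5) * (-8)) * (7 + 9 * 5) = 10163206053/873472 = 11635.41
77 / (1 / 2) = 154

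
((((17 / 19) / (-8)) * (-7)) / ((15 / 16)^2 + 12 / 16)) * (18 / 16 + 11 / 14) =0.92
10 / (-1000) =-1 / 100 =-0.01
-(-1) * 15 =15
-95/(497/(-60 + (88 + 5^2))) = -5035/497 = -10.13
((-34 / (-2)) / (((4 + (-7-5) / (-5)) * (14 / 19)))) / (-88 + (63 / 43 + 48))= -69445 / 742336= -0.09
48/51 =16/17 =0.94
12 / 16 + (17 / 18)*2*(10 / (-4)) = -143 / 36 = -3.97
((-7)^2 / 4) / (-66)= -49 / 264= -0.19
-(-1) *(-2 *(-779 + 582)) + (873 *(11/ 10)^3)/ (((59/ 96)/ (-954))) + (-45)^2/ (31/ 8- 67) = -1343247809074/ 744875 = -1803319.76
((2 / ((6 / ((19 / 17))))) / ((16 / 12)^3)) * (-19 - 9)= -1197 / 272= -4.40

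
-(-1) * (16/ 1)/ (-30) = -8/ 15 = -0.53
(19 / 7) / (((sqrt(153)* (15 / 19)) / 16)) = 5776* sqrt(17) / 5355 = 4.45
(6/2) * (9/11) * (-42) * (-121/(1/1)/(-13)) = -12474/13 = -959.54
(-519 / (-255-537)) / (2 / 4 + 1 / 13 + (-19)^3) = -2249 / 23538108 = -0.00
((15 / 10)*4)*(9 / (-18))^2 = 3 / 2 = 1.50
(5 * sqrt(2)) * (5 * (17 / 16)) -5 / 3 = -5 / 3 + 425 * sqrt(2) / 16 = 35.90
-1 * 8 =-8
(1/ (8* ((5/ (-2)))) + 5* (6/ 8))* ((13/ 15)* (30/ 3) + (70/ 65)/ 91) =32.11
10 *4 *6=240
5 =5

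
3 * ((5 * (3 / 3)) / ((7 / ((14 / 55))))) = 6 / 11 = 0.55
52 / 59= 0.88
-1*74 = -74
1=1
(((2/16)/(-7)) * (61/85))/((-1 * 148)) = 61/704480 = 0.00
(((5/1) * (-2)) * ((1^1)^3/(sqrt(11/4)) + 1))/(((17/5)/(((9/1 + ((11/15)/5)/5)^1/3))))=-14.19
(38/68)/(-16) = -0.03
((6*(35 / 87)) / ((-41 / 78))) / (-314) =2730 / 186673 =0.01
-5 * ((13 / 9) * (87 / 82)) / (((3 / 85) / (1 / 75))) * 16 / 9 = -5.15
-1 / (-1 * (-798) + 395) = -1 / 1193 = -0.00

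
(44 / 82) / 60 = 11 / 1230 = 0.01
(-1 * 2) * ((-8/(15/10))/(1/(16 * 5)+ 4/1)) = 2560/963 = 2.66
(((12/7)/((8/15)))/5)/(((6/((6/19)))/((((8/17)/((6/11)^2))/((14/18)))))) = 0.07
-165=-165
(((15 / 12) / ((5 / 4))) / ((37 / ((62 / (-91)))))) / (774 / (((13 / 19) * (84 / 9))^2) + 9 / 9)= -45136 / 48973607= -0.00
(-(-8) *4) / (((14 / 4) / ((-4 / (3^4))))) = -256 / 567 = -0.45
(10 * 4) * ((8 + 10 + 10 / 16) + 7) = 1025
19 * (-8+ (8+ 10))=190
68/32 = 17/8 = 2.12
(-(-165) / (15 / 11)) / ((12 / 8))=242 / 3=80.67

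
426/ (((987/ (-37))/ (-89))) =467606/ 329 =1421.29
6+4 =10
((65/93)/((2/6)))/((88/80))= 650/341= 1.91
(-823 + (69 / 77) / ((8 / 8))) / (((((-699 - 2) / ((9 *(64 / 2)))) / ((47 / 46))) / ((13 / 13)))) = 428427936 / 1241471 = 345.10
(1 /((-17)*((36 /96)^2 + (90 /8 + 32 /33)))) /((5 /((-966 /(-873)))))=-9856 /9358075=-0.00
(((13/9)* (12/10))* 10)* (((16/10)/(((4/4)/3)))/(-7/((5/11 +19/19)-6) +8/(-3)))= -960/13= -73.85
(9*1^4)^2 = 81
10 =10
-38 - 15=-53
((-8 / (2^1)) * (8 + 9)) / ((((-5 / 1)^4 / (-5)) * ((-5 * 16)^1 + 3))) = -68 / 9625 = -0.01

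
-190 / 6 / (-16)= 95 / 48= 1.98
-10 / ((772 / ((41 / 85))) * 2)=-41 / 13124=-0.00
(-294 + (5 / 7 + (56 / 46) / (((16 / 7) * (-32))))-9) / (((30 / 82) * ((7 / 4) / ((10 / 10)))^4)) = -510847454 / 5798415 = -88.10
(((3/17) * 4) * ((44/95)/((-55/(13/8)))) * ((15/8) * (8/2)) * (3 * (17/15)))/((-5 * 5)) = 117/11875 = 0.01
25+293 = 318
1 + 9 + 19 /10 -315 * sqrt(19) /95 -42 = -301 /10 -63 * sqrt(19) /19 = -44.55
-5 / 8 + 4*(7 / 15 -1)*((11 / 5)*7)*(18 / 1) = -118397 / 200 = -591.98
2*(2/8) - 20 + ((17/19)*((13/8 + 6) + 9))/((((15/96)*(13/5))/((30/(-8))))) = -156.81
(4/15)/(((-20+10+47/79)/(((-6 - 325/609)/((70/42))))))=1257364/11312175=0.11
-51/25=-2.04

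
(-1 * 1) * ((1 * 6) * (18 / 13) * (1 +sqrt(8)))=-216 * sqrt(2) / 13 - 108 / 13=-31.81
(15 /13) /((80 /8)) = 3 /26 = 0.12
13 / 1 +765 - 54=724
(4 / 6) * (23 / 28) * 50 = 575 / 21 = 27.38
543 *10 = 5430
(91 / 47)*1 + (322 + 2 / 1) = 15319 / 47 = 325.94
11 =11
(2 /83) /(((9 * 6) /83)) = 1 /27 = 0.04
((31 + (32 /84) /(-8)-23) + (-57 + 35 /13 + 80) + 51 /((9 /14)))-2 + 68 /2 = 13193 /91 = 144.98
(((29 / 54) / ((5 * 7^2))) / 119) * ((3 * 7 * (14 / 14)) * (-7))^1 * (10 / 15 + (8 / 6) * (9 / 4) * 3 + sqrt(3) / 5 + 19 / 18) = -5597 / 192780- 29 * sqrt(3) / 53550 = -0.03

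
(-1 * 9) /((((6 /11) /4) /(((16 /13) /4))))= -264 /13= -20.31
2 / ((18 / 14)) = 14 / 9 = 1.56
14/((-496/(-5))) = 35/248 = 0.14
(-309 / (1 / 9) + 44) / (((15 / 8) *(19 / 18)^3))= -42565824 / 34295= -1241.17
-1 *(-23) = 23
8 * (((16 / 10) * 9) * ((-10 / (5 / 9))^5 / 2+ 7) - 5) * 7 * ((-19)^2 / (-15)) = 1375172557304 / 75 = 18335634097.39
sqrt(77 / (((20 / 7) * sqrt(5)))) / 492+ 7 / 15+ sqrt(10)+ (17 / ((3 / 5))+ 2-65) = -171 / 5+ 7 * sqrt(11) * 5^(1 / 4) / 4920+ sqrt(10) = -31.03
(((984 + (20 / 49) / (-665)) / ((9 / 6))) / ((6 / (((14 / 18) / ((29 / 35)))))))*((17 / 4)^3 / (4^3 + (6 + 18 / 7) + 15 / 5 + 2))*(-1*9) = -39382141265 / 43083792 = -914.08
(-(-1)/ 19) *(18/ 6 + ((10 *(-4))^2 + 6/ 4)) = 3209/ 38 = 84.45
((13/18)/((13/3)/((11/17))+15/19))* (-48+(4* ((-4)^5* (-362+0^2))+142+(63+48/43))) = 57749957265/403684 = 143057.34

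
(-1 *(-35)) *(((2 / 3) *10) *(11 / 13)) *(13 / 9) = 7700 / 27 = 285.19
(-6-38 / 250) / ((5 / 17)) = -13073 / 625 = -20.92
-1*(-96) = 96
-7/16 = -0.44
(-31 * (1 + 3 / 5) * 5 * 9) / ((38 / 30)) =-33480 / 19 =-1762.11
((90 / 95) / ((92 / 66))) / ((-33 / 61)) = -549 / 437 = -1.26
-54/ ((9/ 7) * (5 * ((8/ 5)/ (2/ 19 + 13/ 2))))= -34.68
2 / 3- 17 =-16.33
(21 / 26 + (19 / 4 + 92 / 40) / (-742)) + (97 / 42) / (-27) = 11136287 / 15626520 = 0.71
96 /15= 32 /5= 6.40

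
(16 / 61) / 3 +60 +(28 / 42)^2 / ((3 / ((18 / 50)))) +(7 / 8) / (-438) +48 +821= 4964945917 / 5343600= 929.14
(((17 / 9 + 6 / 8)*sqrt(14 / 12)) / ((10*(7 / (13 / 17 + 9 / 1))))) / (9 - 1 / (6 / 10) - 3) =1577*sqrt(42) / 111384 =0.09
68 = 68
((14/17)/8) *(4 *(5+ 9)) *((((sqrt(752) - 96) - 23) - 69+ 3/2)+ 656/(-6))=-1547.31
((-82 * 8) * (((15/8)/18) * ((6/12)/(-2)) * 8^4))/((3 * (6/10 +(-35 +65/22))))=-23091200/31131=-741.74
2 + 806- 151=657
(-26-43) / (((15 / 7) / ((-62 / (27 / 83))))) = 828506 / 135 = 6137.08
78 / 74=39 / 37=1.05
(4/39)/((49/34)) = 136/1911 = 0.07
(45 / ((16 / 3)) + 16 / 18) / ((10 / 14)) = 9401 / 720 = 13.06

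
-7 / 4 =-1.75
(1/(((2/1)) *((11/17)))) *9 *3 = 459/22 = 20.86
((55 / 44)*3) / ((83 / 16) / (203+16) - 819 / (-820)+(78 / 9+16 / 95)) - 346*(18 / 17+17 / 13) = -4866836443418 / 5946522361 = -818.43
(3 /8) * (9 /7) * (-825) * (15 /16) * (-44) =3675375 /224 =16407.92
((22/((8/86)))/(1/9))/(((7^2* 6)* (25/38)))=26961/2450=11.00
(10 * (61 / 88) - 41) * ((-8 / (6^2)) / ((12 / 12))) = 1499 / 198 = 7.57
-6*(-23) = 138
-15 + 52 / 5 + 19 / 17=-296 / 85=-3.48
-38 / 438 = -19 / 219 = -0.09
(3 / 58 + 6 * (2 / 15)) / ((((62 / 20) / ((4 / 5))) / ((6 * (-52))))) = -308256 / 4495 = -68.58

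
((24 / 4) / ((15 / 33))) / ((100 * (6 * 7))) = 11 / 3500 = 0.00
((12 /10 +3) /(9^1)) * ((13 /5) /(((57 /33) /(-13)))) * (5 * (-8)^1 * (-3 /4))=-26026 /95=-273.96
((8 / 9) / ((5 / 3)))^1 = 8 / 15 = 0.53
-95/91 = -1.04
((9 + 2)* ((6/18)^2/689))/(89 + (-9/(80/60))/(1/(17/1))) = -44/638703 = -0.00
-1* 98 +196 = 98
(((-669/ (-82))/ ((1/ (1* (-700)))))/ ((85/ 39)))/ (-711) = 202930/ 55063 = 3.69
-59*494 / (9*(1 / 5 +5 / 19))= -1384435 / 198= -6992.10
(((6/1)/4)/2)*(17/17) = 3/4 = 0.75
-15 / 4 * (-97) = 1455 / 4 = 363.75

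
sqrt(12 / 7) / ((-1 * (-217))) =2 * sqrt(21) / 1519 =0.01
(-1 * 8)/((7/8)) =-64/7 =-9.14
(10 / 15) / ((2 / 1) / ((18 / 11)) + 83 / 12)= 24 / 293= 0.08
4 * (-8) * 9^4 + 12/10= -1049754/5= -209950.80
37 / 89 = 0.42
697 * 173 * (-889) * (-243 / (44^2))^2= -6329846659941 / 3748096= -1688816.58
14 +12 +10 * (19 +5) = 266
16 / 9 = 1.78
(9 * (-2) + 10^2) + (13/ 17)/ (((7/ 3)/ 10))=10148/ 119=85.28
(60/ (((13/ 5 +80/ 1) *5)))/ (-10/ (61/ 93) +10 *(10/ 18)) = -1647/ 109858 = -0.01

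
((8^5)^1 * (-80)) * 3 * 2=-15728640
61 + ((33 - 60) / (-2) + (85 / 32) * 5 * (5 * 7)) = 17259 / 32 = 539.34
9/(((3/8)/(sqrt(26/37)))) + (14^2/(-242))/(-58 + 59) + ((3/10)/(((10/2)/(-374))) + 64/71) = -4799901/214775 + 24 * sqrt(962)/37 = -2.23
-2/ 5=-0.40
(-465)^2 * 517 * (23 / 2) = 2571131475 / 2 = 1285565737.50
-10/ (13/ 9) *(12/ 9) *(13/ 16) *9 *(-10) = 675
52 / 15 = 3.47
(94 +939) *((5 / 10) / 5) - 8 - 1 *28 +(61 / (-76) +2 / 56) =88489 / 1330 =66.53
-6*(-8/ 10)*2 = 48/ 5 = 9.60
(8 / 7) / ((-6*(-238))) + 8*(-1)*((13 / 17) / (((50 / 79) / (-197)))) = 1904.18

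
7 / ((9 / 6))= 14 / 3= 4.67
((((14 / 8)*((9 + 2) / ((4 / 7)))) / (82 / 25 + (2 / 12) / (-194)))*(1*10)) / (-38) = -19606125 / 7252148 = -2.70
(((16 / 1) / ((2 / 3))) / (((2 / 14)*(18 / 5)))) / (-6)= -70 / 9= -7.78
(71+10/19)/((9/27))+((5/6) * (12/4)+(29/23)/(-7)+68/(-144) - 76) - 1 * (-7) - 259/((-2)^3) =39600943/220248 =179.80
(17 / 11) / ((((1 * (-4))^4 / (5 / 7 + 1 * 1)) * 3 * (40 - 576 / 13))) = -0.00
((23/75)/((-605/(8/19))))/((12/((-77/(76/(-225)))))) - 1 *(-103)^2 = -421283551/39710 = -10609.00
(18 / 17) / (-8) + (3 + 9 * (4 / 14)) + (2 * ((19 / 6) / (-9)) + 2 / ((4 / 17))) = 170101 / 12852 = 13.24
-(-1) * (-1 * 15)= -15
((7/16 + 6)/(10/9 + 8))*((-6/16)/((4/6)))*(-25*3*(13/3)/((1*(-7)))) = -2711475/146944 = -18.45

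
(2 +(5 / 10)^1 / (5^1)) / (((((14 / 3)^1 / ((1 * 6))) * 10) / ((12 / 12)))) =27 / 100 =0.27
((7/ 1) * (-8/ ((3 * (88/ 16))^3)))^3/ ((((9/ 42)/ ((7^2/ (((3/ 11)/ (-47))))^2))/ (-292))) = 1949542939061387264/ 10356281643411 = 188247.39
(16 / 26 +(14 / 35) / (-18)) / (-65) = -347 / 38025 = -0.01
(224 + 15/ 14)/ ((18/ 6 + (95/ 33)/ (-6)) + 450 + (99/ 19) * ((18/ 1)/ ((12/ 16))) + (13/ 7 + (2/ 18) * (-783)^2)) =5927031/ 1809157123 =0.00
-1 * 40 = -40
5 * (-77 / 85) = -4.53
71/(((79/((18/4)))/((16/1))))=5112/79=64.71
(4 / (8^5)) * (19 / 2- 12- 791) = -1587 / 16384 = -0.10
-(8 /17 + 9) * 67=-10787 /17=-634.53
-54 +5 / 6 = -319 / 6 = -53.17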